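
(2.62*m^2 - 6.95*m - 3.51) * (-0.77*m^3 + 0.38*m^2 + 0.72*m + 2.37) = -2.0174*m^5 + 6.3471*m^4 + 1.9481*m^3 - 0.128399999999999*m^2 - 18.9987*m - 8.3187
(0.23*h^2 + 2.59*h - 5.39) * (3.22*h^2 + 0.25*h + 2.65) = 0.7406*h^4 + 8.3973*h^3 - 16.0988*h^2 + 5.516*h - 14.2835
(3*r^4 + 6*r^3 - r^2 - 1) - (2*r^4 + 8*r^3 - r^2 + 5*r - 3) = r^4 - 2*r^3 - 5*r + 2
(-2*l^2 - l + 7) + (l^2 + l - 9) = -l^2 - 2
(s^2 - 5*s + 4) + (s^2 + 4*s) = 2*s^2 - s + 4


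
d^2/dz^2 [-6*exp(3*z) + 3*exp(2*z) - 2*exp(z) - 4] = (-54*exp(2*z) + 12*exp(z) - 2)*exp(z)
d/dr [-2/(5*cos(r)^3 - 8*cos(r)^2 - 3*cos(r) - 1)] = 2*(-15*cos(r)^2 + 16*cos(r) + 3)*sin(r)/(-5*cos(r)^3 + 8*cos(r)^2 + 3*cos(r) + 1)^2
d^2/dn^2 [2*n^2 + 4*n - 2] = 4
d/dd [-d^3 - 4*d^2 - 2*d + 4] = -3*d^2 - 8*d - 2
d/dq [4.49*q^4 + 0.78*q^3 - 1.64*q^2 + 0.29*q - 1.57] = 17.96*q^3 + 2.34*q^2 - 3.28*q + 0.29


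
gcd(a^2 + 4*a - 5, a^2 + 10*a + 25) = a + 5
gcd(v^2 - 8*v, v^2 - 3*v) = v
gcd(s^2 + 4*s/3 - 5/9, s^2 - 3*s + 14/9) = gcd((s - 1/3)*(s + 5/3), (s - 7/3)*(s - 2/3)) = 1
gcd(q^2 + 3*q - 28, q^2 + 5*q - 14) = q + 7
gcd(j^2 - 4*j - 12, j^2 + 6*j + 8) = j + 2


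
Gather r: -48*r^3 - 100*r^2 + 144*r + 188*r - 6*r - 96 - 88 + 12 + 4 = -48*r^3 - 100*r^2 + 326*r - 168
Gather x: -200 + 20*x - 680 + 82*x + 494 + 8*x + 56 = 110*x - 330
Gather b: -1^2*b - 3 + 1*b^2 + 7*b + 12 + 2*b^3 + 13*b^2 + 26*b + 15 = 2*b^3 + 14*b^2 + 32*b + 24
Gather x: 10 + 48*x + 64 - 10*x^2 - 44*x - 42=-10*x^2 + 4*x + 32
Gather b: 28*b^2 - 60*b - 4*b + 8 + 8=28*b^2 - 64*b + 16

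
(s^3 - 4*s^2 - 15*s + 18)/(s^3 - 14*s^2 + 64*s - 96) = (s^2 + 2*s - 3)/(s^2 - 8*s + 16)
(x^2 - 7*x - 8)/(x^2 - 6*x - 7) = (x - 8)/(x - 7)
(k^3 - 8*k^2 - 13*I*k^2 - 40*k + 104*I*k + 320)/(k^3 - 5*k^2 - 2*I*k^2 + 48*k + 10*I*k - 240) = (k^2 - k*(8 + 5*I) + 40*I)/(k^2 + k*(-5 + 6*I) - 30*I)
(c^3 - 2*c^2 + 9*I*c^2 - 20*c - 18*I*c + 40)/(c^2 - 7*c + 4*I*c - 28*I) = (c^2 + c*(-2 + 5*I) - 10*I)/(c - 7)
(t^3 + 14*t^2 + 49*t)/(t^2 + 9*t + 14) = t*(t + 7)/(t + 2)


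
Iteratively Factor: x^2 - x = (x - 1)*(x)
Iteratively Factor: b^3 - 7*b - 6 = (b + 1)*(b^2 - b - 6) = (b + 1)*(b + 2)*(b - 3)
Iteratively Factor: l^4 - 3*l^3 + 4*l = (l)*(l^3 - 3*l^2 + 4) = l*(l + 1)*(l^2 - 4*l + 4) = l*(l - 2)*(l + 1)*(l - 2)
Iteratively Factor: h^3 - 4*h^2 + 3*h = (h - 1)*(h^2 - 3*h) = (h - 3)*(h - 1)*(h)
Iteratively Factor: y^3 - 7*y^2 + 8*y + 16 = (y + 1)*(y^2 - 8*y + 16) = (y - 4)*(y + 1)*(y - 4)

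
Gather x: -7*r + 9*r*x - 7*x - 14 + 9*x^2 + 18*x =-7*r + 9*x^2 + x*(9*r + 11) - 14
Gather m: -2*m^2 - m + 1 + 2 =-2*m^2 - m + 3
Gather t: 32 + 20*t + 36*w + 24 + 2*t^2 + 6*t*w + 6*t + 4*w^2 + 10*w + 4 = 2*t^2 + t*(6*w + 26) + 4*w^2 + 46*w + 60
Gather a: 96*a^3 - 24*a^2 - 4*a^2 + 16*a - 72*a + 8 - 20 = 96*a^3 - 28*a^2 - 56*a - 12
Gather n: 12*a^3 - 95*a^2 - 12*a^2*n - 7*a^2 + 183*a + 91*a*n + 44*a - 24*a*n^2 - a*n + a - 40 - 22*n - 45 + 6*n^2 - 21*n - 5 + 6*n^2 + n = 12*a^3 - 102*a^2 + 228*a + n^2*(12 - 24*a) + n*(-12*a^2 + 90*a - 42) - 90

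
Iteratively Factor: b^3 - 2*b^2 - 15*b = (b - 5)*(b^2 + 3*b) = b*(b - 5)*(b + 3)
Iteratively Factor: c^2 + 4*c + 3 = (c + 1)*(c + 3)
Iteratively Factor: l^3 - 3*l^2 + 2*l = (l - 1)*(l^2 - 2*l) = (l - 2)*(l - 1)*(l)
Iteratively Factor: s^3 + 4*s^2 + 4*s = (s + 2)*(s^2 + 2*s) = (s + 2)^2*(s)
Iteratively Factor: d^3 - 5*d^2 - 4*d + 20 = (d + 2)*(d^2 - 7*d + 10) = (d - 2)*(d + 2)*(d - 5)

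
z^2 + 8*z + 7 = (z + 1)*(z + 7)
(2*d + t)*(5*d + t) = 10*d^2 + 7*d*t + t^2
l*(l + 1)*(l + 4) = l^3 + 5*l^2 + 4*l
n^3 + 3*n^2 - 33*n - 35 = (n - 5)*(n + 1)*(n + 7)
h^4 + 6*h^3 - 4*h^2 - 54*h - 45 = (h - 3)*(h + 1)*(h + 3)*(h + 5)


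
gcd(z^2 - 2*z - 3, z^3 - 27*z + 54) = z - 3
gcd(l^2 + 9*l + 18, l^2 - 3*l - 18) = l + 3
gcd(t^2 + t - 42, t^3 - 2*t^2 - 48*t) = 1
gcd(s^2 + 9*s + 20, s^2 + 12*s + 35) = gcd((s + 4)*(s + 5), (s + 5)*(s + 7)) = s + 5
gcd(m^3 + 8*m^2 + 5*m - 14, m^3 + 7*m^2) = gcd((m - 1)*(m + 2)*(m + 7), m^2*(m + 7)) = m + 7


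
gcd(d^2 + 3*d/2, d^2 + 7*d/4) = d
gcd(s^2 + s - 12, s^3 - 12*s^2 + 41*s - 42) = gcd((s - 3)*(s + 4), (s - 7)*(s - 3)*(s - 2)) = s - 3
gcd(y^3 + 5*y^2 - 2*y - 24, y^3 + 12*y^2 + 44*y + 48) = y + 4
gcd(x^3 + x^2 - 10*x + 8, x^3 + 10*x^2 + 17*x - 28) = x^2 + 3*x - 4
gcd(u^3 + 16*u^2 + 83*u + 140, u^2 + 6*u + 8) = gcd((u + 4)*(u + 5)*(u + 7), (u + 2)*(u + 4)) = u + 4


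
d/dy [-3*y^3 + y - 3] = 1 - 9*y^2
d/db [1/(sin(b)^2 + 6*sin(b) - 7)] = -2*(sin(b) + 3)*cos(b)/(sin(b)^2 + 6*sin(b) - 7)^2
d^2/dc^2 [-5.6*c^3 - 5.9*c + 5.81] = -33.6*c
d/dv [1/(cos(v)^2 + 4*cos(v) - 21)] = 2*(cos(v) + 2)*sin(v)/(cos(v)^2 + 4*cos(v) - 21)^2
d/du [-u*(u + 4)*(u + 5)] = -3*u^2 - 18*u - 20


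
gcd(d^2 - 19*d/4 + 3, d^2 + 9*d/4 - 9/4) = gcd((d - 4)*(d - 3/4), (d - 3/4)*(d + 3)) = d - 3/4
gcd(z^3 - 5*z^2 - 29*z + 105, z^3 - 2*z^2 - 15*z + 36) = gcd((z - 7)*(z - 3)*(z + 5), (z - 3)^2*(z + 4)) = z - 3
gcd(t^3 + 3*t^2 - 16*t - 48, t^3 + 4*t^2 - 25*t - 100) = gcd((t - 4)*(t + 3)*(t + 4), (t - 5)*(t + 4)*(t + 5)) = t + 4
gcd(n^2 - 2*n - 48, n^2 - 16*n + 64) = n - 8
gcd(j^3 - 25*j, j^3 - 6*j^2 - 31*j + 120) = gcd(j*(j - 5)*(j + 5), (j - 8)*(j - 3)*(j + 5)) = j + 5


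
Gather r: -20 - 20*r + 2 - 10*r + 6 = -30*r - 12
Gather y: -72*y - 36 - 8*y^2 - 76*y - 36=-8*y^2 - 148*y - 72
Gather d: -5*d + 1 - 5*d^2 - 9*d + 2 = -5*d^2 - 14*d + 3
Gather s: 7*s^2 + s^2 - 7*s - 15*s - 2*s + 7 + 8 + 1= 8*s^2 - 24*s + 16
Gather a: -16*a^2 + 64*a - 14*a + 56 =-16*a^2 + 50*a + 56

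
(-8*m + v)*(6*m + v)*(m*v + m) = -48*m^3*v - 48*m^3 - 2*m^2*v^2 - 2*m^2*v + m*v^3 + m*v^2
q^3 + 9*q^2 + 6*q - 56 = (q - 2)*(q + 4)*(q + 7)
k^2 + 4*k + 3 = (k + 1)*(k + 3)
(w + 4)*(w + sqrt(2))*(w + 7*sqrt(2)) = w^3 + 4*w^2 + 8*sqrt(2)*w^2 + 14*w + 32*sqrt(2)*w + 56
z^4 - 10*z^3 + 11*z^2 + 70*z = z*(z - 7)*(z - 5)*(z + 2)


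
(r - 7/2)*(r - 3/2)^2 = r^3 - 13*r^2/2 + 51*r/4 - 63/8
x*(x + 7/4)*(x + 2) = x^3 + 15*x^2/4 + 7*x/2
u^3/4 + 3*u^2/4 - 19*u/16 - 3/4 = (u/4 + 1)*(u - 3/2)*(u + 1/2)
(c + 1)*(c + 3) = c^2 + 4*c + 3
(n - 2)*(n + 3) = n^2 + n - 6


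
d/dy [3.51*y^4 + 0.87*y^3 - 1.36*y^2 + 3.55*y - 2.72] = 14.04*y^3 + 2.61*y^2 - 2.72*y + 3.55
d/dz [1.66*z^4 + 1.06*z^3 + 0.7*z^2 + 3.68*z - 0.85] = 6.64*z^3 + 3.18*z^2 + 1.4*z + 3.68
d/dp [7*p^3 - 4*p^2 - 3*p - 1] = 21*p^2 - 8*p - 3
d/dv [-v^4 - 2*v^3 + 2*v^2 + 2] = 2*v*(-2*v^2 - 3*v + 2)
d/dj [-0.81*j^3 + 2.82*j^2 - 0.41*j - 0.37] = -2.43*j^2 + 5.64*j - 0.41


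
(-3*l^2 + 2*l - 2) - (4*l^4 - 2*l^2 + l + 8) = -4*l^4 - l^2 + l - 10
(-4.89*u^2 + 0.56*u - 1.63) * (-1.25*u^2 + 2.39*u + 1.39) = 6.1125*u^4 - 12.3871*u^3 - 3.4212*u^2 - 3.1173*u - 2.2657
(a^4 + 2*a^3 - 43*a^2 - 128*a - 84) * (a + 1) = a^5 + 3*a^4 - 41*a^3 - 171*a^2 - 212*a - 84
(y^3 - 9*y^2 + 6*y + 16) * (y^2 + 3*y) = y^5 - 6*y^4 - 21*y^3 + 34*y^2 + 48*y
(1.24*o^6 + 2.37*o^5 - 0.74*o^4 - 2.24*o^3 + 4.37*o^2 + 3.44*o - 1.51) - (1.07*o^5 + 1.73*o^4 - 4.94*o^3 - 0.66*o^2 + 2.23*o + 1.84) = 1.24*o^6 + 1.3*o^5 - 2.47*o^4 + 2.7*o^3 + 5.03*o^2 + 1.21*o - 3.35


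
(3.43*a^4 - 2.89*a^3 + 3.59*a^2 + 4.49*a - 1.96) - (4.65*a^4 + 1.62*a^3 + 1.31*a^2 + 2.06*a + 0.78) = -1.22*a^4 - 4.51*a^3 + 2.28*a^2 + 2.43*a - 2.74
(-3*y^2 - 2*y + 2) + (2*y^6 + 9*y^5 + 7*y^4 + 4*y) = 2*y^6 + 9*y^5 + 7*y^4 - 3*y^2 + 2*y + 2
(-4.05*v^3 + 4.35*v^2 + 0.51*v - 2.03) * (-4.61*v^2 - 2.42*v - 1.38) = 18.6705*v^5 - 10.2525*v^4 - 7.2891*v^3 + 2.1211*v^2 + 4.2088*v + 2.8014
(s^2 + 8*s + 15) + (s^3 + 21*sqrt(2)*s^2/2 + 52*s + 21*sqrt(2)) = s^3 + s^2 + 21*sqrt(2)*s^2/2 + 60*s + 15 + 21*sqrt(2)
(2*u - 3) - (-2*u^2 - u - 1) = 2*u^2 + 3*u - 2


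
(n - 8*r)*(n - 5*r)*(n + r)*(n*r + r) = n^4*r - 12*n^3*r^2 + n^3*r + 27*n^2*r^3 - 12*n^2*r^2 + 40*n*r^4 + 27*n*r^3 + 40*r^4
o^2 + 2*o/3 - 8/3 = (o - 4/3)*(o + 2)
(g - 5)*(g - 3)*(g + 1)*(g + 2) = g^4 - 5*g^3 - 7*g^2 + 29*g + 30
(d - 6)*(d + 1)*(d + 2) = d^3 - 3*d^2 - 16*d - 12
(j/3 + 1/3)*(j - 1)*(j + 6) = j^3/3 + 2*j^2 - j/3 - 2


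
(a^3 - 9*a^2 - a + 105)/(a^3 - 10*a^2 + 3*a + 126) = (a - 5)/(a - 6)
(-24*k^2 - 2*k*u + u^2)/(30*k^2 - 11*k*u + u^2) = (4*k + u)/(-5*k + u)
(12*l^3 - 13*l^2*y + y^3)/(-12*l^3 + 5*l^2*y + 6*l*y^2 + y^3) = (-3*l + y)/(3*l + y)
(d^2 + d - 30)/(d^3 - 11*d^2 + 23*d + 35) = (d + 6)/(d^2 - 6*d - 7)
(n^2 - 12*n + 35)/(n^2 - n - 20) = (n - 7)/(n + 4)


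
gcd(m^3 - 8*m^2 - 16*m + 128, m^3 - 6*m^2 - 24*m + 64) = m^2 - 4*m - 32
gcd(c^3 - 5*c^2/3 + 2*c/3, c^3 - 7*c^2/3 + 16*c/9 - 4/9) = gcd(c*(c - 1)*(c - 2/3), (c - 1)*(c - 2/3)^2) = c^2 - 5*c/3 + 2/3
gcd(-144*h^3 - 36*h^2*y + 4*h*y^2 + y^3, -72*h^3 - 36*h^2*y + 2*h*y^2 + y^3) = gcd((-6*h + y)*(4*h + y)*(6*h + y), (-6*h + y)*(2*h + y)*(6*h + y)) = -36*h^2 + y^2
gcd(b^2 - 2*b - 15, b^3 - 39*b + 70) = b - 5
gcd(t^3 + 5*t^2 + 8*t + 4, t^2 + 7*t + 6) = t + 1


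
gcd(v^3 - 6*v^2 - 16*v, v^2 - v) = v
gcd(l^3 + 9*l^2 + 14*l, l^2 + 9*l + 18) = 1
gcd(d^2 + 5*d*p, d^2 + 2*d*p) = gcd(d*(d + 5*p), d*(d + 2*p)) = d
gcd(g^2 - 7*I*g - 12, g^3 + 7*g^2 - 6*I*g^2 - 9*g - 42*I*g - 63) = g - 3*I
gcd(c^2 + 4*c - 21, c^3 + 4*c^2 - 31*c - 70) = c + 7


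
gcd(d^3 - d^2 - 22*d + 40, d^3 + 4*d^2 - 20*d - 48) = d - 4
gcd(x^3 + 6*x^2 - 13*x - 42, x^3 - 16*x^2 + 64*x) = 1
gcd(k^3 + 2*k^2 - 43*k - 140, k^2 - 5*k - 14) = k - 7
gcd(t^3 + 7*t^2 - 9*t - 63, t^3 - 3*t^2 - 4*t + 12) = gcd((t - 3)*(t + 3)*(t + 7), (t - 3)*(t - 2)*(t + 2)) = t - 3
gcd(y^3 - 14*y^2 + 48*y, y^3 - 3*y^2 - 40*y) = y^2 - 8*y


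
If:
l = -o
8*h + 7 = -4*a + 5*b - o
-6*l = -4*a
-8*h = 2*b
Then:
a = -3*o/2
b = 1 - 5*o/7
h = 5*o/28 - 1/4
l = -o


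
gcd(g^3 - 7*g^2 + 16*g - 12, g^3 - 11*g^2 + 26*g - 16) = g - 2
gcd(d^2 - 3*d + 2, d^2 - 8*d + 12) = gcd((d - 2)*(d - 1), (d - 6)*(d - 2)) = d - 2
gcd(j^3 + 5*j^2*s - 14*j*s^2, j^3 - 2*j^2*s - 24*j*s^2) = j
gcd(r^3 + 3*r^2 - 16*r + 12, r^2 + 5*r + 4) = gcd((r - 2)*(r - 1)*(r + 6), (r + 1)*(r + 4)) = 1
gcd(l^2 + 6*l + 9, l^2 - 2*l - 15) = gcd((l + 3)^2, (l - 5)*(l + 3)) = l + 3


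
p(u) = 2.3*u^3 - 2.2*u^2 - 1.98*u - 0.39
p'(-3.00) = 73.32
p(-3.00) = -76.35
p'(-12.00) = 1044.42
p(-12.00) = -4267.83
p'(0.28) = -2.67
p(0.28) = -1.07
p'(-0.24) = -0.53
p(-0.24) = -0.07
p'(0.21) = -2.60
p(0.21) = -0.88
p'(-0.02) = -1.89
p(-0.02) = -0.35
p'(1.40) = 5.38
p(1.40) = -1.16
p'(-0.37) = 0.59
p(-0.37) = -0.08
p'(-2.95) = 71.05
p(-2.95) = -72.74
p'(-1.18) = 12.82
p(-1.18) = -4.90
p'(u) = 6.9*u^2 - 4.4*u - 1.98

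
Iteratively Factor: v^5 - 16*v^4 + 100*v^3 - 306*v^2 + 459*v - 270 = (v - 3)*(v^4 - 13*v^3 + 61*v^2 - 123*v + 90) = (v - 3)*(v - 2)*(v^3 - 11*v^2 + 39*v - 45) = (v - 3)^2*(v - 2)*(v^2 - 8*v + 15) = (v - 5)*(v - 3)^2*(v - 2)*(v - 3)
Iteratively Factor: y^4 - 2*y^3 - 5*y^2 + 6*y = (y + 2)*(y^3 - 4*y^2 + 3*y) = (y - 3)*(y + 2)*(y^2 - y) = y*(y - 3)*(y + 2)*(y - 1)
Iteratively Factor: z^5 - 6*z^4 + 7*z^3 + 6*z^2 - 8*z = (z - 4)*(z^4 - 2*z^3 - z^2 + 2*z) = (z - 4)*(z - 2)*(z^3 - z) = z*(z - 4)*(z - 2)*(z^2 - 1) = z*(z - 4)*(z - 2)*(z - 1)*(z + 1)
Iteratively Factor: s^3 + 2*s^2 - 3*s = (s)*(s^2 + 2*s - 3) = s*(s - 1)*(s + 3)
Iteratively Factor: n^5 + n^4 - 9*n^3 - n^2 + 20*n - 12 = (n - 1)*(n^4 + 2*n^3 - 7*n^2 - 8*n + 12) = (n - 1)*(n + 3)*(n^3 - n^2 - 4*n + 4) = (n - 2)*(n - 1)*(n + 3)*(n^2 + n - 2) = (n - 2)*(n - 1)^2*(n + 3)*(n + 2)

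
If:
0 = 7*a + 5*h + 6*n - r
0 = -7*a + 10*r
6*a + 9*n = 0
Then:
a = 10*r/7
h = -23*r/35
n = -20*r/21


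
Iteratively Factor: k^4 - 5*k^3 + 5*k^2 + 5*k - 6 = (k - 3)*(k^3 - 2*k^2 - k + 2) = (k - 3)*(k - 2)*(k^2 - 1) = (k - 3)*(k - 2)*(k + 1)*(k - 1)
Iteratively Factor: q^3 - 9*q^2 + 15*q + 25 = (q + 1)*(q^2 - 10*q + 25) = (q - 5)*(q + 1)*(q - 5)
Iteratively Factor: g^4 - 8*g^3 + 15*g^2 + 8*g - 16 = (g - 4)*(g^3 - 4*g^2 - g + 4) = (g - 4)*(g - 1)*(g^2 - 3*g - 4) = (g - 4)*(g - 1)*(g + 1)*(g - 4)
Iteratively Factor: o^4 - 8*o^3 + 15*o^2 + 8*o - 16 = (o - 4)*(o^3 - 4*o^2 - o + 4) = (o - 4)^2*(o^2 - 1) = (o - 4)^2*(o - 1)*(o + 1)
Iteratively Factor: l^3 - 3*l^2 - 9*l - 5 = (l - 5)*(l^2 + 2*l + 1) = (l - 5)*(l + 1)*(l + 1)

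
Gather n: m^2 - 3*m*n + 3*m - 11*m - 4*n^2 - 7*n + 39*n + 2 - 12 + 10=m^2 - 8*m - 4*n^2 + n*(32 - 3*m)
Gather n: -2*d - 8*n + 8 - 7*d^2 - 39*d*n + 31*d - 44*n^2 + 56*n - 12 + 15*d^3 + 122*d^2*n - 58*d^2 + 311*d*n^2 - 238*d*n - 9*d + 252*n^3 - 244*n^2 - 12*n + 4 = 15*d^3 - 65*d^2 + 20*d + 252*n^3 + n^2*(311*d - 288) + n*(122*d^2 - 277*d + 36)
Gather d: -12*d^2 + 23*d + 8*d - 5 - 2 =-12*d^2 + 31*d - 7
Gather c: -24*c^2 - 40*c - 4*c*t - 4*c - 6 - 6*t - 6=-24*c^2 + c*(-4*t - 44) - 6*t - 12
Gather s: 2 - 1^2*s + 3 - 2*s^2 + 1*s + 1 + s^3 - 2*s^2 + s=s^3 - 4*s^2 + s + 6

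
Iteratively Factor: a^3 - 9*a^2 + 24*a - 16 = (a - 4)*(a^2 - 5*a + 4) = (a - 4)*(a - 1)*(a - 4)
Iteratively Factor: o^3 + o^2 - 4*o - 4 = (o - 2)*(o^2 + 3*o + 2) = (o - 2)*(o + 1)*(o + 2)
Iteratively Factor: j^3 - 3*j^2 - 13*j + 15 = (j - 5)*(j^2 + 2*j - 3) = (j - 5)*(j + 3)*(j - 1)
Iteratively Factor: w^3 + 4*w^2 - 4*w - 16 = (w + 4)*(w^2 - 4) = (w + 2)*(w + 4)*(w - 2)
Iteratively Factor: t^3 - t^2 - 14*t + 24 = (t + 4)*(t^2 - 5*t + 6) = (t - 2)*(t + 4)*(t - 3)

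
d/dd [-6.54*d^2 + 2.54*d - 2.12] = 2.54 - 13.08*d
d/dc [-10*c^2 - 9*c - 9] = -20*c - 9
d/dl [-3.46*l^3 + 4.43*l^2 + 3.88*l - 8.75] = -10.38*l^2 + 8.86*l + 3.88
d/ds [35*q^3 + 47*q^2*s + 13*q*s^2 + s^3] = 47*q^2 + 26*q*s + 3*s^2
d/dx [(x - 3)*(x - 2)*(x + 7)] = 3*x^2 + 4*x - 29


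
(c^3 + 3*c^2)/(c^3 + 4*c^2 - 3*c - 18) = c^2/(c^2 + c - 6)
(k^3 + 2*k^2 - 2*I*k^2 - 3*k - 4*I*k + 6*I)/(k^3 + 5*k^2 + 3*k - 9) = (k - 2*I)/(k + 3)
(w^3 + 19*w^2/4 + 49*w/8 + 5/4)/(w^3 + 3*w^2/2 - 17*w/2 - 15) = (w + 1/4)/(w - 3)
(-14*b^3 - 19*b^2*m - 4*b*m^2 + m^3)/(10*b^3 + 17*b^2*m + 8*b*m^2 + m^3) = (-7*b + m)/(5*b + m)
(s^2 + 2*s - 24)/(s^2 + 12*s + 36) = (s - 4)/(s + 6)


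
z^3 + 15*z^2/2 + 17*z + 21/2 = (z + 1)*(z + 3)*(z + 7/2)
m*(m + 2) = m^2 + 2*m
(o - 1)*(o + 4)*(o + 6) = o^3 + 9*o^2 + 14*o - 24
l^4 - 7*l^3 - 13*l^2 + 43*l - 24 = (l - 8)*(l - 1)^2*(l + 3)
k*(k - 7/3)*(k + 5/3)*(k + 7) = k^4 + 19*k^3/3 - 77*k^2/9 - 245*k/9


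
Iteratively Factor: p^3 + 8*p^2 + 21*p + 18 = (p + 2)*(p^2 + 6*p + 9) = (p + 2)*(p + 3)*(p + 3)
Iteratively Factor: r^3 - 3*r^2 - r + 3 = (r - 3)*(r^2 - 1) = (r - 3)*(r + 1)*(r - 1)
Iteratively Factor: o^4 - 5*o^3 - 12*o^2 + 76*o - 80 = (o - 5)*(o^3 - 12*o + 16) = (o - 5)*(o - 2)*(o^2 + 2*o - 8) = (o - 5)*(o - 2)*(o + 4)*(o - 2)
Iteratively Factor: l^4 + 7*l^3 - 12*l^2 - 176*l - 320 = (l - 5)*(l^3 + 12*l^2 + 48*l + 64) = (l - 5)*(l + 4)*(l^2 + 8*l + 16) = (l - 5)*(l + 4)^2*(l + 4)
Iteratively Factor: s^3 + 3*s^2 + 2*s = (s)*(s^2 + 3*s + 2) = s*(s + 1)*(s + 2)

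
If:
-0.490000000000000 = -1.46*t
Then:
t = 0.34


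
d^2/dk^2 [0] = 0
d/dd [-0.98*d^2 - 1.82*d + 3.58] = -1.96*d - 1.82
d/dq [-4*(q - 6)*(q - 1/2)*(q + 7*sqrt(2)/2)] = -12*q^2 - 28*sqrt(2)*q + 52*q - 12 + 91*sqrt(2)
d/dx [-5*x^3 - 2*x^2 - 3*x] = -15*x^2 - 4*x - 3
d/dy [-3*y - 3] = -3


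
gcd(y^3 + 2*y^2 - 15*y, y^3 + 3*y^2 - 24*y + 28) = 1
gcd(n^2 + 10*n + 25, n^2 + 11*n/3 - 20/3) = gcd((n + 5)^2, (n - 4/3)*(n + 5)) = n + 5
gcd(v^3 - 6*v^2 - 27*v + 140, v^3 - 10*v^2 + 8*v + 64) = v - 4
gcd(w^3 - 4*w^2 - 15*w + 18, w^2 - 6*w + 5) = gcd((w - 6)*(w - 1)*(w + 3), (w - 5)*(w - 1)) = w - 1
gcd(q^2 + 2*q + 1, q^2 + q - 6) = 1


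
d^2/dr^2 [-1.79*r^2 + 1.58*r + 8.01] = -3.58000000000000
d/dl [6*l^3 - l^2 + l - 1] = 18*l^2 - 2*l + 1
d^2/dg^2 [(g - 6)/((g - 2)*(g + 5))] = 2*(g^3 - 18*g^2 - 24*g - 84)/(g^6 + 9*g^5 - 3*g^4 - 153*g^3 + 30*g^2 + 900*g - 1000)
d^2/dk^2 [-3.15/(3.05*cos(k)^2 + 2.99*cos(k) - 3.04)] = (117.2115*(1 - cos(k)^2)^2 + 86.1792749999999*cos(k)^3 + 203.594265*cos(k)^2 - 143.72631*cos(k) - 231.94773)/(3.05*cos(k)^2 + 2.99*cos(k) - 3.04)^3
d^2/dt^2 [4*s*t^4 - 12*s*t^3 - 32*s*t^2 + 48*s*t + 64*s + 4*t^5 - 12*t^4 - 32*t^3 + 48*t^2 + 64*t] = 48*s*t^2 - 72*s*t - 64*s + 80*t^3 - 144*t^2 - 192*t + 96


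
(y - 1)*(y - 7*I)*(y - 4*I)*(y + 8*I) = y^4 - y^3 - 3*I*y^3 + 60*y^2 + 3*I*y^2 - 60*y - 224*I*y + 224*I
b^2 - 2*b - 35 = (b - 7)*(b + 5)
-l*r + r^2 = r*(-l + r)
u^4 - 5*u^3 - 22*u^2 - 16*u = u*(u - 8)*(u + 1)*(u + 2)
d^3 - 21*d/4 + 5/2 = (d - 2)*(d - 1/2)*(d + 5/2)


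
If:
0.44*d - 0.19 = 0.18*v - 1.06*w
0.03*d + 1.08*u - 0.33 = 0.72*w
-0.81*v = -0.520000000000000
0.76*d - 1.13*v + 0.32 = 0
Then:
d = 0.53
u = 0.34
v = 0.64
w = 0.07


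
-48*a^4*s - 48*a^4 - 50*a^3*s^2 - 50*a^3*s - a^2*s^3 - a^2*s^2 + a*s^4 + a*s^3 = (-8*a + s)*(a + s)*(6*a + s)*(a*s + a)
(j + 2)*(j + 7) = j^2 + 9*j + 14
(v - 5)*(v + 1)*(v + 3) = v^3 - v^2 - 17*v - 15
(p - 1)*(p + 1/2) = p^2 - p/2 - 1/2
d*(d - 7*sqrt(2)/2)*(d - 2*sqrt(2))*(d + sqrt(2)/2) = d^4 - 5*sqrt(2)*d^3 + 17*d^2/2 + 7*sqrt(2)*d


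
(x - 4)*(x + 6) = x^2 + 2*x - 24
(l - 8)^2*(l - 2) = l^3 - 18*l^2 + 96*l - 128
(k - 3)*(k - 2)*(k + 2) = k^3 - 3*k^2 - 4*k + 12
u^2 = u^2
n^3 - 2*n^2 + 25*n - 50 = (n - 2)*(n - 5*I)*(n + 5*I)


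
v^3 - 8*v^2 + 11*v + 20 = (v - 5)*(v - 4)*(v + 1)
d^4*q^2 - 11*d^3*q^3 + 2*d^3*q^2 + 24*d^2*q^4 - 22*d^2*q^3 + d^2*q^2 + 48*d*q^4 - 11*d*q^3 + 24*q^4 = (d - 8*q)*(d - 3*q)*(d*q + q)^2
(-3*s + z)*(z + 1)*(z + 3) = -3*s*z^2 - 12*s*z - 9*s + z^3 + 4*z^2 + 3*z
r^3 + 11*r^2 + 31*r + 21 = (r + 1)*(r + 3)*(r + 7)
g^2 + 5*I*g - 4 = (g + I)*(g + 4*I)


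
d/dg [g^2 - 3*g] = 2*g - 3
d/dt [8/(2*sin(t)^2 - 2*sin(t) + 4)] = 4*(1 - 2*sin(t))*cos(t)/(sin(t)^2 - sin(t) + 2)^2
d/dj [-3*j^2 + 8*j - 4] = 8 - 6*j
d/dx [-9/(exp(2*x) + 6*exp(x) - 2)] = 18*(exp(x) + 3)*exp(x)/(exp(2*x) + 6*exp(x) - 2)^2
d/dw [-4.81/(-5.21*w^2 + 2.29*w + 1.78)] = (11.0149 - 50.1202*w)/(-5.21*w^2 + 2.29*w + 1.78)^2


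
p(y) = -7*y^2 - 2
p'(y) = -14*y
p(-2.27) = -38.07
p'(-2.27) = 31.78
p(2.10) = -32.87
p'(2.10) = -29.40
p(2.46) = -44.36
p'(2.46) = -34.44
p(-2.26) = -37.75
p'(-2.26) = 31.64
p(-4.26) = -129.03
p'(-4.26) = 59.64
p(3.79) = -102.55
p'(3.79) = -53.06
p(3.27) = -76.85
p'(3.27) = -45.78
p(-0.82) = -6.71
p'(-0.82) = 11.48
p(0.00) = -2.00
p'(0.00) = 0.00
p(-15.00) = -1577.00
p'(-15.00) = 210.00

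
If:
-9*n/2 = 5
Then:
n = -10/9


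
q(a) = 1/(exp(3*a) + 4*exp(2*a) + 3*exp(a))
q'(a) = (-3*exp(3*a) - 8*exp(2*a) - 3*exp(a))/(exp(3*a) + 4*exp(2*a) + 3*exp(a))^2 = (-3*exp(2*a) - 8*exp(a) - 3)*exp(-a)/(exp(2*a) + 4*exp(a) + 3)^2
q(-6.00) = 134.03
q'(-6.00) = -134.48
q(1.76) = 0.00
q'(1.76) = -0.01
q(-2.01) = 2.10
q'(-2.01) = -2.44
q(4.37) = 0.00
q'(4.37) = -0.00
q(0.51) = 0.05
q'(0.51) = -0.10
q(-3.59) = 11.65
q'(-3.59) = -12.07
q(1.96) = 0.00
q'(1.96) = -0.00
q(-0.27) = 0.20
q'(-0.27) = -0.32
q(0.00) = 0.12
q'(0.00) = -0.22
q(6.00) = 0.00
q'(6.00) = 0.00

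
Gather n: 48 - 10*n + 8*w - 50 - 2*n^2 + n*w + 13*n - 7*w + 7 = -2*n^2 + n*(w + 3) + w + 5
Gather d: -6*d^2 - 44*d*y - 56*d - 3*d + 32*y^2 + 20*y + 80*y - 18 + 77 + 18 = -6*d^2 + d*(-44*y - 59) + 32*y^2 + 100*y + 77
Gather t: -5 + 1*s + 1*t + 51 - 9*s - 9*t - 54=-8*s - 8*t - 8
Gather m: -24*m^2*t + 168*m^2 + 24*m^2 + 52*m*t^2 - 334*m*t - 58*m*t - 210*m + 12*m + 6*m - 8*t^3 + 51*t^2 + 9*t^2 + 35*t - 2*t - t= m^2*(192 - 24*t) + m*(52*t^2 - 392*t - 192) - 8*t^3 + 60*t^2 + 32*t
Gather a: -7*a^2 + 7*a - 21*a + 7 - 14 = -7*a^2 - 14*a - 7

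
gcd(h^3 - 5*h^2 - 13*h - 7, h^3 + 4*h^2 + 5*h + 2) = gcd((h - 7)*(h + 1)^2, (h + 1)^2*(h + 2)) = h^2 + 2*h + 1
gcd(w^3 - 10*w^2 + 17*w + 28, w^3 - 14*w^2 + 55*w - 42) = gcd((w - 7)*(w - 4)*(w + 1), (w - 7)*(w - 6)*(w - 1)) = w - 7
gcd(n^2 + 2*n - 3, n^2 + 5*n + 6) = n + 3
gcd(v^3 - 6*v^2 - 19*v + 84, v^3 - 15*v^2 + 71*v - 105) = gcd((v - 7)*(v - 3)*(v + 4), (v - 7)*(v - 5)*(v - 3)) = v^2 - 10*v + 21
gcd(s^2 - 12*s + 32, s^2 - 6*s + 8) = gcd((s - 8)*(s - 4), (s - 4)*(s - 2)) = s - 4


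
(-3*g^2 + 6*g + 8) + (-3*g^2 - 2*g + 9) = -6*g^2 + 4*g + 17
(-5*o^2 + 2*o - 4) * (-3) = 15*o^2 - 6*o + 12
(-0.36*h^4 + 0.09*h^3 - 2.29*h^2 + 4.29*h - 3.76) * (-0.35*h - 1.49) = 0.126*h^5 + 0.5049*h^4 + 0.6674*h^3 + 1.9106*h^2 - 5.0761*h + 5.6024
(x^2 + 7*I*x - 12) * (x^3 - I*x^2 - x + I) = x^5 + 6*I*x^4 - 6*x^3 + 6*I*x^2 + 5*x - 12*I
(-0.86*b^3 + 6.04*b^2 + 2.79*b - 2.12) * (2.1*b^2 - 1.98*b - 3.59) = -1.806*b^5 + 14.3868*b^4 - 3.0128*b^3 - 31.6598*b^2 - 5.8185*b + 7.6108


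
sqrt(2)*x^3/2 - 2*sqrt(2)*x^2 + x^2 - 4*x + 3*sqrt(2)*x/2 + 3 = (x - 3)*(x - 1)*(sqrt(2)*x/2 + 1)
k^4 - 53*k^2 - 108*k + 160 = (k - 8)*(k - 1)*(k + 4)*(k + 5)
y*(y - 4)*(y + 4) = y^3 - 16*y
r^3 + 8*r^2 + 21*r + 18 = (r + 2)*(r + 3)^2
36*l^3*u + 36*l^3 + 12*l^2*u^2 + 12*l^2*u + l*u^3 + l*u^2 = (6*l + u)^2*(l*u + l)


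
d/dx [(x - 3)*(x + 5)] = 2*x + 2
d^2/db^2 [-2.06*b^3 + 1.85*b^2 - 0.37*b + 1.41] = 3.7 - 12.36*b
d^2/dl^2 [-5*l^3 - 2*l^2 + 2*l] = -30*l - 4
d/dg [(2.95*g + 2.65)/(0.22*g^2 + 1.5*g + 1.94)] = (-0.649*g^2 - 1.166*g + 1.748)/(0.0484*g^4 + 0.66*g^3 + 3.1036*g^2 + 5.82*g + 3.7636)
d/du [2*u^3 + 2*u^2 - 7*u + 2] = 6*u^2 + 4*u - 7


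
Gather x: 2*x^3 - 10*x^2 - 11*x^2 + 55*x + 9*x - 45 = 2*x^3 - 21*x^2 + 64*x - 45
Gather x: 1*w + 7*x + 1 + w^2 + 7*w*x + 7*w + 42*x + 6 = w^2 + 8*w + x*(7*w + 49) + 7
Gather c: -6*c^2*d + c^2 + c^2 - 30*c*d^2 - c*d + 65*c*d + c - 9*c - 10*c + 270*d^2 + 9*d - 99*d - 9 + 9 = c^2*(2 - 6*d) + c*(-30*d^2 + 64*d - 18) + 270*d^2 - 90*d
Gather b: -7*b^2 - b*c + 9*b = -7*b^2 + b*(9 - c)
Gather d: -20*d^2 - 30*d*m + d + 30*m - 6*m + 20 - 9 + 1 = -20*d^2 + d*(1 - 30*m) + 24*m + 12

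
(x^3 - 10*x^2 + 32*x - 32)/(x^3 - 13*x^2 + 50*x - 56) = (x - 4)/(x - 7)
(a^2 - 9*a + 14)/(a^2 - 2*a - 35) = (a - 2)/(a + 5)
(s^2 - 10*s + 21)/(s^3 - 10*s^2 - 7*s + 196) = (s - 3)/(s^2 - 3*s - 28)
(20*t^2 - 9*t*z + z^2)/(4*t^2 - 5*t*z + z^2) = (-5*t + z)/(-t + z)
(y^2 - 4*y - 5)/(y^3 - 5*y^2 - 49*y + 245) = (y + 1)/(y^2 - 49)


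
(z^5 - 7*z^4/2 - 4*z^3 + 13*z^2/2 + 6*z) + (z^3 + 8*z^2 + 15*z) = z^5 - 7*z^4/2 - 3*z^3 + 29*z^2/2 + 21*z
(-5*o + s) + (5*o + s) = 2*s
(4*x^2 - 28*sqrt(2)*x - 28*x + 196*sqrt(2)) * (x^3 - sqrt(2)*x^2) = 4*x^5 - 32*sqrt(2)*x^4 - 28*x^4 + 56*x^3 + 224*sqrt(2)*x^3 - 392*x^2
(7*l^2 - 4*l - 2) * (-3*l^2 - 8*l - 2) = -21*l^4 - 44*l^3 + 24*l^2 + 24*l + 4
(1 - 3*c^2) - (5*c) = -3*c^2 - 5*c + 1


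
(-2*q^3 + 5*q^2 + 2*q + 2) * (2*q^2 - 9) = -4*q^5 + 10*q^4 + 22*q^3 - 41*q^2 - 18*q - 18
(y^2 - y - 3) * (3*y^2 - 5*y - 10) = 3*y^4 - 8*y^3 - 14*y^2 + 25*y + 30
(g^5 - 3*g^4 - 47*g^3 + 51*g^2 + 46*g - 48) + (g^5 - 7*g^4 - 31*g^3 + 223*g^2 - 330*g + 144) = 2*g^5 - 10*g^4 - 78*g^3 + 274*g^2 - 284*g + 96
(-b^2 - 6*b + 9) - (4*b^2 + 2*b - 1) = -5*b^2 - 8*b + 10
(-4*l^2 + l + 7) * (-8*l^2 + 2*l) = 32*l^4 - 16*l^3 - 54*l^2 + 14*l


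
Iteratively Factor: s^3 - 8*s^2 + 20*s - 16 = (s - 2)*(s^2 - 6*s + 8) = (s - 2)^2*(s - 4)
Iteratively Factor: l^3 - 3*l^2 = (l)*(l^2 - 3*l) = l*(l - 3)*(l)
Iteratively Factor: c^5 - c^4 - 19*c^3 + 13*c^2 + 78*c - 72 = (c - 4)*(c^4 + 3*c^3 - 7*c^2 - 15*c + 18) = (c - 4)*(c - 1)*(c^3 + 4*c^2 - 3*c - 18) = (c - 4)*(c - 2)*(c - 1)*(c^2 + 6*c + 9) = (c - 4)*(c - 2)*(c - 1)*(c + 3)*(c + 3)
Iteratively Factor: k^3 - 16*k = (k)*(k^2 - 16) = k*(k - 4)*(k + 4)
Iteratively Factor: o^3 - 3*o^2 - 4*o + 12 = (o + 2)*(o^2 - 5*o + 6) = (o - 3)*(o + 2)*(o - 2)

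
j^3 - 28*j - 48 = (j - 6)*(j + 2)*(j + 4)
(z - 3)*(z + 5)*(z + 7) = z^3 + 9*z^2 - z - 105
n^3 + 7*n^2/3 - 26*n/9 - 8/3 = (n - 4/3)*(n + 2/3)*(n + 3)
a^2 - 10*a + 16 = (a - 8)*(a - 2)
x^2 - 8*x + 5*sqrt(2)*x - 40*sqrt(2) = (x - 8)*(x + 5*sqrt(2))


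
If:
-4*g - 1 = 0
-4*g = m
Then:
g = -1/4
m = 1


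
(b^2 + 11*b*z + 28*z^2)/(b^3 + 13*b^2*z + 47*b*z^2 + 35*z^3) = (b + 4*z)/(b^2 + 6*b*z + 5*z^2)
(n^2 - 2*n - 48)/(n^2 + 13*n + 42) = (n - 8)/(n + 7)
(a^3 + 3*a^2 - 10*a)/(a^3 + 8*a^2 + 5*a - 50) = a/(a + 5)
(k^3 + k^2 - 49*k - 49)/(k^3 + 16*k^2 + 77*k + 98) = (k^2 - 6*k - 7)/(k^2 + 9*k + 14)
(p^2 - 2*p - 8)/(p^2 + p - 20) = (p + 2)/(p + 5)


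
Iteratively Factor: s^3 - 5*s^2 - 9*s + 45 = (s + 3)*(s^2 - 8*s + 15) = (s - 3)*(s + 3)*(s - 5)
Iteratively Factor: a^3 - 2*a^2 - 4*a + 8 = (a - 2)*(a^2 - 4) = (a - 2)*(a + 2)*(a - 2)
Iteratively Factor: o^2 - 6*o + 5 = (o - 5)*(o - 1)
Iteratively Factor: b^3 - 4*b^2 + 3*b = (b - 1)*(b^2 - 3*b) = (b - 3)*(b - 1)*(b)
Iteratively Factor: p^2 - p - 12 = (p - 4)*(p + 3)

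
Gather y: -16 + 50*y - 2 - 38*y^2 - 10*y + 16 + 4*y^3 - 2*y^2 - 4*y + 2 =4*y^3 - 40*y^2 + 36*y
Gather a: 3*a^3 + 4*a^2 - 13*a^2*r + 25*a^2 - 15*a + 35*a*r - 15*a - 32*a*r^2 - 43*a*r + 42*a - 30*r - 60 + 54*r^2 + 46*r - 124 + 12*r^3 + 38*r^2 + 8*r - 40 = 3*a^3 + a^2*(29 - 13*r) + a*(-32*r^2 - 8*r + 12) + 12*r^3 + 92*r^2 + 24*r - 224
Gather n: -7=-7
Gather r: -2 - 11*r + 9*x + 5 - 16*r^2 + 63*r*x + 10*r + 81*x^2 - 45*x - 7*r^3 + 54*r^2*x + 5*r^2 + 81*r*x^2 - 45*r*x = -7*r^3 + r^2*(54*x - 11) + r*(81*x^2 + 18*x - 1) + 81*x^2 - 36*x + 3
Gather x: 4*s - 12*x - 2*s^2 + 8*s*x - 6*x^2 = -2*s^2 + 4*s - 6*x^2 + x*(8*s - 12)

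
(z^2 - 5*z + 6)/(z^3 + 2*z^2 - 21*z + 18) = (z - 2)/(z^2 + 5*z - 6)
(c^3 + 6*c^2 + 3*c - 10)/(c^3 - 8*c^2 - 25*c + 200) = (c^2 + c - 2)/(c^2 - 13*c + 40)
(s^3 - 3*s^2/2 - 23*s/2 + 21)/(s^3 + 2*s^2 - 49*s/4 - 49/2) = 2*(s^2 - 5*s + 6)/(2*s^2 - 3*s - 14)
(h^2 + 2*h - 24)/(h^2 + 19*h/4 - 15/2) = 4*(h - 4)/(4*h - 5)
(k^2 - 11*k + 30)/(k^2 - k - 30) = (k - 5)/(k + 5)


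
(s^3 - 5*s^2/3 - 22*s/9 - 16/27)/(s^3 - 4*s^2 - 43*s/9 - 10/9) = (s - 8/3)/(s - 5)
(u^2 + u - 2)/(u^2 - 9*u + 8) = (u + 2)/(u - 8)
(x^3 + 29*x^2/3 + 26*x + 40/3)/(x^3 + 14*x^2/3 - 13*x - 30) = (3*x^3 + 29*x^2 + 78*x + 40)/(3*x^3 + 14*x^2 - 39*x - 90)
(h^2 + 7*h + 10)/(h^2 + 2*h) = (h + 5)/h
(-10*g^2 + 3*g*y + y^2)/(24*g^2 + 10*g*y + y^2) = (-10*g^2 + 3*g*y + y^2)/(24*g^2 + 10*g*y + y^2)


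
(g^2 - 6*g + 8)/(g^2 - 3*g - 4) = (g - 2)/(g + 1)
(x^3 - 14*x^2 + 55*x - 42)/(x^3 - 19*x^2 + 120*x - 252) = (x - 1)/(x - 6)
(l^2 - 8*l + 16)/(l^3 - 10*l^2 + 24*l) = (l - 4)/(l*(l - 6))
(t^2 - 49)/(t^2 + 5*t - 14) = (t - 7)/(t - 2)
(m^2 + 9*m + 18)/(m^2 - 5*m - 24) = (m + 6)/(m - 8)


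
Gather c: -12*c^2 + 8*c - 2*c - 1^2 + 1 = -12*c^2 + 6*c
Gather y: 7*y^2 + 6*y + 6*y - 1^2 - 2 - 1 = 7*y^2 + 12*y - 4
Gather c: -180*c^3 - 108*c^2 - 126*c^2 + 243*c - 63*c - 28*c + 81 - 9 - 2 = -180*c^3 - 234*c^2 + 152*c + 70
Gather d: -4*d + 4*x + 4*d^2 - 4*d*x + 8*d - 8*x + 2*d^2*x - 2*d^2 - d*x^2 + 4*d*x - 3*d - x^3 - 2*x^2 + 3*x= d^2*(2*x + 2) + d*(1 - x^2) - x^3 - 2*x^2 - x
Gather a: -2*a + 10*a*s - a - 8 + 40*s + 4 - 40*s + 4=a*(10*s - 3)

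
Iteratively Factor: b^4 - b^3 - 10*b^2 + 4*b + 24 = (b - 2)*(b^3 + b^2 - 8*b - 12) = (b - 3)*(b - 2)*(b^2 + 4*b + 4) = (b - 3)*(b - 2)*(b + 2)*(b + 2)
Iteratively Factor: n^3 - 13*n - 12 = (n - 4)*(n^2 + 4*n + 3) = (n - 4)*(n + 3)*(n + 1)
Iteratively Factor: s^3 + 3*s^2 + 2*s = (s + 2)*(s^2 + s) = s*(s + 2)*(s + 1)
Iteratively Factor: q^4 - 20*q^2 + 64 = (q - 4)*(q^3 + 4*q^2 - 4*q - 16) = (q - 4)*(q + 2)*(q^2 + 2*q - 8) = (q - 4)*(q - 2)*(q + 2)*(q + 4)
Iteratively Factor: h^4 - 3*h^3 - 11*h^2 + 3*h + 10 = (h - 5)*(h^3 + 2*h^2 - h - 2) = (h - 5)*(h - 1)*(h^2 + 3*h + 2) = (h - 5)*(h - 1)*(h + 1)*(h + 2)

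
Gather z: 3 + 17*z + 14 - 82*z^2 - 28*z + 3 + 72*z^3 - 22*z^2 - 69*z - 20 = 72*z^3 - 104*z^2 - 80*z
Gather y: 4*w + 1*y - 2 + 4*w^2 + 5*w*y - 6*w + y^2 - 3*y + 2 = 4*w^2 - 2*w + y^2 + y*(5*w - 2)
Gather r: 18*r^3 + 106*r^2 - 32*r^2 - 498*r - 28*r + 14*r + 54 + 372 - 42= 18*r^3 + 74*r^2 - 512*r + 384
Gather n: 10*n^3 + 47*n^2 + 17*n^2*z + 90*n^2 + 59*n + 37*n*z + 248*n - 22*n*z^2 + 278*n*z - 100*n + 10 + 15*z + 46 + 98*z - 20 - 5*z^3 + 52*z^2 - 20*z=10*n^3 + n^2*(17*z + 137) + n*(-22*z^2 + 315*z + 207) - 5*z^3 + 52*z^2 + 93*z + 36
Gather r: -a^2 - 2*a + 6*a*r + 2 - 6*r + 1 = -a^2 - 2*a + r*(6*a - 6) + 3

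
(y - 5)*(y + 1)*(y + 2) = y^3 - 2*y^2 - 13*y - 10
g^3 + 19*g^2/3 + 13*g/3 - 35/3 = (g - 1)*(g + 7/3)*(g + 5)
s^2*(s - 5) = s^3 - 5*s^2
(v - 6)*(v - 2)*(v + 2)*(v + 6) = v^4 - 40*v^2 + 144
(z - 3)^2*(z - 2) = z^3 - 8*z^2 + 21*z - 18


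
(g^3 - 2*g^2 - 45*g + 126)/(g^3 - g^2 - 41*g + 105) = (g - 6)/(g - 5)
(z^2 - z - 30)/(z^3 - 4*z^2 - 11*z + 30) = (z^2 - z - 30)/(z^3 - 4*z^2 - 11*z + 30)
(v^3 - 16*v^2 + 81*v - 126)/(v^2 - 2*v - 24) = (v^2 - 10*v + 21)/(v + 4)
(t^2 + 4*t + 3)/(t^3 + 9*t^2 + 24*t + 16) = (t + 3)/(t^2 + 8*t + 16)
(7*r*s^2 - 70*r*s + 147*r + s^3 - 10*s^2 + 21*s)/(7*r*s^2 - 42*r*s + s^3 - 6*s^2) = (s^2 - 10*s + 21)/(s*(s - 6))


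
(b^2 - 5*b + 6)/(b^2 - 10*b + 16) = (b - 3)/(b - 8)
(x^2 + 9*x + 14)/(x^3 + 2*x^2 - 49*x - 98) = 1/(x - 7)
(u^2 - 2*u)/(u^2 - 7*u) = (u - 2)/(u - 7)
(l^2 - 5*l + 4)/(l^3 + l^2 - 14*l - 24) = (l - 1)/(l^2 + 5*l + 6)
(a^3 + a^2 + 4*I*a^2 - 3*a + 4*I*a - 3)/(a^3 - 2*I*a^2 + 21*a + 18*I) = (a + 1)/(a - 6*I)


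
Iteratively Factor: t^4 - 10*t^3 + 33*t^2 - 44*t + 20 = (t - 2)*(t^3 - 8*t^2 + 17*t - 10) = (t - 2)*(t - 1)*(t^2 - 7*t + 10) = (t - 2)^2*(t - 1)*(t - 5)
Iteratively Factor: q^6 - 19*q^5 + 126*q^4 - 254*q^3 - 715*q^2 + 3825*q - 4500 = (q - 5)*(q^5 - 14*q^4 + 56*q^3 + 26*q^2 - 585*q + 900) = (q - 5)^2*(q^4 - 9*q^3 + 11*q^2 + 81*q - 180) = (q - 5)^2*(q - 4)*(q^3 - 5*q^2 - 9*q + 45) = (q - 5)^2*(q - 4)*(q + 3)*(q^2 - 8*q + 15) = (q - 5)^3*(q - 4)*(q + 3)*(q - 3)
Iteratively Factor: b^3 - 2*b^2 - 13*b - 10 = (b + 2)*(b^2 - 4*b - 5) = (b - 5)*(b + 2)*(b + 1)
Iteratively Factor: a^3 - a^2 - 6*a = (a + 2)*(a^2 - 3*a) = (a - 3)*(a + 2)*(a)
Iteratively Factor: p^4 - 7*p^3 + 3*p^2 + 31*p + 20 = (p + 1)*(p^3 - 8*p^2 + 11*p + 20) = (p + 1)^2*(p^2 - 9*p + 20) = (p - 4)*(p + 1)^2*(p - 5)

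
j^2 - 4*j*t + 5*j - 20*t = (j + 5)*(j - 4*t)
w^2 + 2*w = w*(w + 2)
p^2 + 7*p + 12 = (p + 3)*(p + 4)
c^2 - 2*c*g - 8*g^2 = (c - 4*g)*(c + 2*g)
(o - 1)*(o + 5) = o^2 + 4*o - 5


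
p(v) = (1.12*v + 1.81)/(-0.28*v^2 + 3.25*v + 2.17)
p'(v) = (0.56*v - 3.25)*(1.12*v + 1.81)/(-0.28*v^2 + 3.25*v + 2.17)^2 + 1.12/(-0.28*v^2 + 3.25*v + 2.17) = (0.3136*v^2 + 1.0136*v - 3.4521)/(0.0784*v^4 - 1.82*v^3 + 9.3473*v^2 + 14.105*v + 4.7089)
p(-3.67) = 0.17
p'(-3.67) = -0.02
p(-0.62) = 23.55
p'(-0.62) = -1764.91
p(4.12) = 0.59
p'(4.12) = 0.05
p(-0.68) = -6.19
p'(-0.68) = -139.14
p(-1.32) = -0.13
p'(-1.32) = -0.62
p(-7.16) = 0.18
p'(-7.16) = 0.00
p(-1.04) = -0.43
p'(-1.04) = -1.82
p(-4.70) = 0.18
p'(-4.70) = -0.00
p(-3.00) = 0.15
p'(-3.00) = -0.04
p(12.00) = 17.94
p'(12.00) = 74.56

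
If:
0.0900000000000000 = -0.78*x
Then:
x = -0.12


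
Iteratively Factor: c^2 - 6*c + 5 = (c - 5)*(c - 1)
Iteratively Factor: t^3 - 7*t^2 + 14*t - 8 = (t - 4)*(t^2 - 3*t + 2) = (t - 4)*(t - 2)*(t - 1)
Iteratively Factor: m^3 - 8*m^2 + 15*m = (m - 5)*(m^2 - 3*m) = (m - 5)*(m - 3)*(m)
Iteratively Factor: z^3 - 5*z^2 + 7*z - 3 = (z - 3)*(z^2 - 2*z + 1) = (z - 3)*(z - 1)*(z - 1)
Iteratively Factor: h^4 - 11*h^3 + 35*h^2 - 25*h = (h - 5)*(h^3 - 6*h^2 + 5*h) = (h - 5)*(h - 1)*(h^2 - 5*h) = (h - 5)^2*(h - 1)*(h)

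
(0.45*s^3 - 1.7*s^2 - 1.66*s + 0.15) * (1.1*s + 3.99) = 0.495*s^4 - 0.0745*s^3 - 8.609*s^2 - 6.4584*s + 0.5985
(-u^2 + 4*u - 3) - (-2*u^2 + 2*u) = u^2 + 2*u - 3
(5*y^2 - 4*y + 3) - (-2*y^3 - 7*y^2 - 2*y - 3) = 2*y^3 + 12*y^2 - 2*y + 6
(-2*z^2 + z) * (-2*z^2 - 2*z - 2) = 4*z^4 + 2*z^3 + 2*z^2 - 2*z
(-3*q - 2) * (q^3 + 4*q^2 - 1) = -3*q^4 - 14*q^3 - 8*q^2 + 3*q + 2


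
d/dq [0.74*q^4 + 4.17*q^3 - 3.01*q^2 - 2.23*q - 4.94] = 2.96*q^3 + 12.51*q^2 - 6.02*q - 2.23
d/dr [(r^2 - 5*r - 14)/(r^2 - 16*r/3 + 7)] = 3*(-r^2 + 126*r - 329)/(9*r^4 - 96*r^3 + 382*r^2 - 672*r + 441)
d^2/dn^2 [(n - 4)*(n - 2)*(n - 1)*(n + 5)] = 12*n^2 - 12*n - 42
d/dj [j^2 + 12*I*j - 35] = 2*j + 12*I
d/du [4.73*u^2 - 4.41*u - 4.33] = 9.46*u - 4.41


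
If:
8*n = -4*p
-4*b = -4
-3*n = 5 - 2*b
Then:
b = 1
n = -1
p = 2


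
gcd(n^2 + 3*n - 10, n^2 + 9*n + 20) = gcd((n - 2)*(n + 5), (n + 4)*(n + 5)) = n + 5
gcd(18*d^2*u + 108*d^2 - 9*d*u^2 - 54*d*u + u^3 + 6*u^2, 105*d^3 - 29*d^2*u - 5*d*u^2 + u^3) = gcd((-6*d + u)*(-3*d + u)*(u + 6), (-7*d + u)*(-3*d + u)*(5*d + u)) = -3*d + u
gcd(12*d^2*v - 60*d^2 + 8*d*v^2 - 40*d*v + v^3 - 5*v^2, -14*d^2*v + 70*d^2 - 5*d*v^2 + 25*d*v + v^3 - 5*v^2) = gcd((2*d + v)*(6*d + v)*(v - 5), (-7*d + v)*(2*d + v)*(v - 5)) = 2*d*v - 10*d + v^2 - 5*v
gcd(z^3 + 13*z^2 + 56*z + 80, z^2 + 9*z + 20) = z^2 + 9*z + 20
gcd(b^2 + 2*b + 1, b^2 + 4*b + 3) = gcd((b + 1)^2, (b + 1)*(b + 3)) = b + 1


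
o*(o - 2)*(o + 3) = o^3 + o^2 - 6*o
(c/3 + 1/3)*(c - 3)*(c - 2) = c^3/3 - 4*c^2/3 + c/3 + 2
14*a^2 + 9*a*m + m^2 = (2*a + m)*(7*a + m)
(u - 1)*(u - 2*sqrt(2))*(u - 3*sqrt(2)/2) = u^3 - 7*sqrt(2)*u^2/2 - u^2 + 7*sqrt(2)*u/2 + 6*u - 6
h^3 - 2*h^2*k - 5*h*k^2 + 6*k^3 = (h - 3*k)*(h - k)*(h + 2*k)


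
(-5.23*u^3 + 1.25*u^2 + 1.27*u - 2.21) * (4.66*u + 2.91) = -24.3718*u^4 - 9.3943*u^3 + 9.5557*u^2 - 6.6029*u - 6.4311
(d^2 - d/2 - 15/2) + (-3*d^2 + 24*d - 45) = -2*d^2 + 47*d/2 - 105/2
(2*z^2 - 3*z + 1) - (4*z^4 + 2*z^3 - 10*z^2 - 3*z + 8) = -4*z^4 - 2*z^3 + 12*z^2 - 7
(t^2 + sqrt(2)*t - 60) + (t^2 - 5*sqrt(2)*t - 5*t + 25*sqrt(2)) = 2*t^2 - 4*sqrt(2)*t - 5*t - 60 + 25*sqrt(2)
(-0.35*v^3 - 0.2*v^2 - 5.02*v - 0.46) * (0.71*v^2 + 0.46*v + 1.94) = -0.2485*v^5 - 0.303*v^4 - 4.3352*v^3 - 3.0238*v^2 - 9.9504*v - 0.8924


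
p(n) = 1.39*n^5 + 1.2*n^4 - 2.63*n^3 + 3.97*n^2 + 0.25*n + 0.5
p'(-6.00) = 7638.97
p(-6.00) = -8543.44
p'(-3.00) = 338.77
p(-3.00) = -134.08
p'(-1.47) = -11.27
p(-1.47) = 13.13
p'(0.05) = 0.63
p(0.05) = 0.52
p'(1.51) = 46.91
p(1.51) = 18.03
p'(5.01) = 4824.20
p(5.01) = 4914.05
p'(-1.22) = -14.50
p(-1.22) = 9.78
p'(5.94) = 9427.31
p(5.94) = 11363.68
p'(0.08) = 0.84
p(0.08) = 0.54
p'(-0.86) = -11.67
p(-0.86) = 4.90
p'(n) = 6.95*n^4 + 4.8*n^3 - 7.89*n^2 + 7.94*n + 0.25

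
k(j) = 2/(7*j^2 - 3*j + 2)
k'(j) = 2*(3 - 14*j)/(7*j^2 - 3*j + 2)^2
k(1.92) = 0.09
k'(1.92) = -0.10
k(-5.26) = 0.01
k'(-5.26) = 0.00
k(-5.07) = 0.01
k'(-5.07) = 0.00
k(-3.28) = 0.02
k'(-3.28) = 0.01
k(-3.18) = 0.02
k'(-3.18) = 0.01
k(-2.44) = 0.04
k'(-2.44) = 0.03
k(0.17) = 1.18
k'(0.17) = 0.43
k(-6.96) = 0.01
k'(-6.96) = 0.00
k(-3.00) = 0.03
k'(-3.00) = 0.02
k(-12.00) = 0.00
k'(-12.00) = 0.00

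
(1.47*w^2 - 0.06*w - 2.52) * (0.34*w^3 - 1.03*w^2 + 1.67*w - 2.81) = 0.4998*w^5 - 1.5345*w^4 + 1.6599*w^3 - 1.6353*w^2 - 4.0398*w + 7.0812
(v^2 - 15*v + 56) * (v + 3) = v^3 - 12*v^2 + 11*v + 168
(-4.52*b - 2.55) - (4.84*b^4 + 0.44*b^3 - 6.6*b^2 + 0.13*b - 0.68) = -4.84*b^4 - 0.44*b^3 + 6.6*b^2 - 4.65*b - 1.87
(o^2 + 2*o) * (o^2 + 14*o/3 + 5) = o^4 + 20*o^3/3 + 43*o^2/3 + 10*o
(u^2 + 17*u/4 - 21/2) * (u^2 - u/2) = u^4 + 15*u^3/4 - 101*u^2/8 + 21*u/4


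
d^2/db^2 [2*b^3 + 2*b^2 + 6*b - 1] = 12*b + 4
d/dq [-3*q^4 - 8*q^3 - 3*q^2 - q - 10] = -12*q^3 - 24*q^2 - 6*q - 1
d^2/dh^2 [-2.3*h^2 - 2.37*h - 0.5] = -4.60000000000000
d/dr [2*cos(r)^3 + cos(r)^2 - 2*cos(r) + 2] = 2*(-3*cos(r)^2 - cos(r) + 1)*sin(r)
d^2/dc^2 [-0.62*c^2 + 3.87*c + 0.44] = -1.24000000000000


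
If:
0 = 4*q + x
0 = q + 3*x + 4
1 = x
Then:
No Solution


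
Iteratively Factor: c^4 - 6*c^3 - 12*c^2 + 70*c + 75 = (c - 5)*(c^3 - c^2 - 17*c - 15) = (c - 5)*(c + 3)*(c^2 - 4*c - 5) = (c - 5)^2*(c + 3)*(c + 1)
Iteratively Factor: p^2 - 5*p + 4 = (p - 4)*(p - 1)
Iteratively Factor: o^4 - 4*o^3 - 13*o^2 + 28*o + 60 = (o - 5)*(o^3 + o^2 - 8*o - 12) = (o - 5)*(o - 3)*(o^2 + 4*o + 4) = (o - 5)*(o - 3)*(o + 2)*(o + 2)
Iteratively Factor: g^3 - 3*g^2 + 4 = (g + 1)*(g^2 - 4*g + 4) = (g - 2)*(g + 1)*(g - 2)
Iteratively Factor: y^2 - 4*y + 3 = (y - 3)*(y - 1)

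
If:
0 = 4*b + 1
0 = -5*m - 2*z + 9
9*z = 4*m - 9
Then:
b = -1/4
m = 99/53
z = -9/53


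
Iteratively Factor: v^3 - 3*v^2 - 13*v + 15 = (v - 5)*(v^2 + 2*v - 3) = (v - 5)*(v - 1)*(v + 3)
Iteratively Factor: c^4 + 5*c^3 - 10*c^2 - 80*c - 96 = (c + 3)*(c^3 + 2*c^2 - 16*c - 32) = (c + 3)*(c + 4)*(c^2 - 2*c - 8) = (c - 4)*(c + 3)*(c + 4)*(c + 2)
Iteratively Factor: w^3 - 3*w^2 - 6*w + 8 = (w + 2)*(w^2 - 5*w + 4) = (w - 1)*(w + 2)*(w - 4)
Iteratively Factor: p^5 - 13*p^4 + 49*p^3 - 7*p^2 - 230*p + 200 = (p - 1)*(p^4 - 12*p^3 + 37*p^2 + 30*p - 200) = (p - 5)*(p - 1)*(p^3 - 7*p^2 + 2*p + 40) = (p - 5)*(p - 4)*(p - 1)*(p^2 - 3*p - 10) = (p - 5)*(p - 4)*(p - 1)*(p + 2)*(p - 5)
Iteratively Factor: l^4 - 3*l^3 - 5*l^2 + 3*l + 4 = (l - 1)*(l^3 - 2*l^2 - 7*l - 4) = (l - 1)*(l + 1)*(l^2 - 3*l - 4) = (l - 4)*(l - 1)*(l + 1)*(l + 1)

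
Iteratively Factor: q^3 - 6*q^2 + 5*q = (q - 5)*(q^2 - q) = (q - 5)*(q - 1)*(q)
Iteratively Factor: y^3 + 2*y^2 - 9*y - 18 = (y - 3)*(y^2 + 5*y + 6) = (y - 3)*(y + 2)*(y + 3)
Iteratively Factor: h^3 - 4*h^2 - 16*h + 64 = (h + 4)*(h^2 - 8*h + 16) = (h - 4)*(h + 4)*(h - 4)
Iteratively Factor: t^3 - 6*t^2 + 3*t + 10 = (t - 5)*(t^2 - t - 2) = (t - 5)*(t - 2)*(t + 1)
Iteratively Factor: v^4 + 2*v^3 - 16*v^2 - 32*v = (v - 4)*(v^3 + 6*v^2 + 8*v) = (v - 4)*(v + 2)*(v^2 + 4*v) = v*(v - 4)*(v + 2)*(v + 4)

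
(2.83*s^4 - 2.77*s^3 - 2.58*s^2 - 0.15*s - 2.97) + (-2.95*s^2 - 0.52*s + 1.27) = 2.83*s^4 - 2.77*s^3 - 5.53*s^2 - 0.67*s - 1.7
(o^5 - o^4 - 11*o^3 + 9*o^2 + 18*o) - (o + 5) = o^5 - o^4 - 11*o^3 + 9*o^2 + 17*o - 5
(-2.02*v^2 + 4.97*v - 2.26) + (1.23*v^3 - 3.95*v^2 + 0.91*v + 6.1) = 1.23*v^3 - 5.97*v^2 + 5.88*v + 3.84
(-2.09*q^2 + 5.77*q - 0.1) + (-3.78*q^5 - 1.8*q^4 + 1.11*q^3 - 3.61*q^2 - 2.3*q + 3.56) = -3.78*q^5 - 1.8*q^4 + 1.11*q^3 - 5.7*q^2 + 3.47*q + 3.46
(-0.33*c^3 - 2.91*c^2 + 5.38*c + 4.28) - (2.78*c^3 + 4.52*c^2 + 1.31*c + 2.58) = -3.11*c^3 - 7.43*c^2 + 4.07*c + 1.7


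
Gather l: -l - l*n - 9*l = l*(-n - 10)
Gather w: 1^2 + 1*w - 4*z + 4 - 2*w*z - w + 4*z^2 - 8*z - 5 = -2*w*z + 4*z^2 - 12*z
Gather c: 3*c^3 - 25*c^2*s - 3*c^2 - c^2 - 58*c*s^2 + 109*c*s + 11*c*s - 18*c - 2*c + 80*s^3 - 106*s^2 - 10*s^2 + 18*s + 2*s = 3*c^3 + c^2*(-25*s - 4) + c*(-58*s^2 + 120*s - 20) + 80*s^3 - 116*s^2 + 20*s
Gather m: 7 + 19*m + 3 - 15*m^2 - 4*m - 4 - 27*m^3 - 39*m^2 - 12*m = -27*m^3 - 54*m^2 + 3*m + 6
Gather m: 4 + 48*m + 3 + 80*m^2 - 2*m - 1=80*m^2 + 46*m + 6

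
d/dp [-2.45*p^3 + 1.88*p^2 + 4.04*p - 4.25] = -7.35*p^2 + 3.76*p + 4.04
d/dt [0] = 0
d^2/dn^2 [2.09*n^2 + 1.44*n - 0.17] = 4.18000000000000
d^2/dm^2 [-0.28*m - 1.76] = 0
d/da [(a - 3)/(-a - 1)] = -4/(a + 1)^2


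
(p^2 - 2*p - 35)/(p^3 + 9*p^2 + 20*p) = (p - 7)/(p*(p + 4))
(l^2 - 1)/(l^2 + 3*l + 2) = (l - 1)/(l + 2)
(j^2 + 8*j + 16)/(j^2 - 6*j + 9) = (j^2 + 8*j + 16)/(j^2 - 6*j + 9)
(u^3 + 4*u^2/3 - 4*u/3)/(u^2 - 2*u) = (3*u^2 + 4*u - 4)/(3*(u - 2))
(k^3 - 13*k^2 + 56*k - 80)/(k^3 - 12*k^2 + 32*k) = (k^2 - 9*k + 20)/(k*(k - 8))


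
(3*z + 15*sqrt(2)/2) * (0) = 0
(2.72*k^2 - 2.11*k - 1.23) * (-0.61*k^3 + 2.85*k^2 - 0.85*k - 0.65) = -1.6592*k^5 + 9.0391*k^4 - 7.5752*k^3 - 3.48*k^2 + 2.417*k + 0.7995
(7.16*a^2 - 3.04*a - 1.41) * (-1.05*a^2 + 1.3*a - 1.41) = -7.518*a^4 + 12.5*a^3 - 12.5671*a^2 + 2.4534*a + 1.9881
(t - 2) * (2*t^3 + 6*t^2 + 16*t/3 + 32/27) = 2*t^4 + 2*t^3 - 20*t^2/3 - 256*t/27 - 64/27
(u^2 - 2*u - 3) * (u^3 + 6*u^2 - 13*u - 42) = u^5 + 4*u^4 - 28*u^3 - 34*u^2 + 123*u + 126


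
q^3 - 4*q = q*(q - 2)*(q + 2)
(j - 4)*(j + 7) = j^2 + 3*j - 28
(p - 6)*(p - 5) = p^2 - 11*p + 30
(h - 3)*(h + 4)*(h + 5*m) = h^3 + 5*h^2*m + h^2 + 5*h*m - 12*h - 60*m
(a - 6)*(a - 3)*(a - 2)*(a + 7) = a^4 - 4*a^3 - 41*a^2 + 216*a - 252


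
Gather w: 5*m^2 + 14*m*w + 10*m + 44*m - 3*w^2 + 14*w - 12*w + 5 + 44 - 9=5*m^2 + 54*m - 3*w^2 + w*(14*m + 2) + 40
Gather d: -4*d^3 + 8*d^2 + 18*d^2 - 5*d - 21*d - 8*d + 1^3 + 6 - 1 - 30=-4*d^3 + 26*d^2 - 34*d - 24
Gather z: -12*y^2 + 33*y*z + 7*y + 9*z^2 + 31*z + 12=-12*y^2 + 7*y + 9*z^2 + z*(33*y + 31) + 12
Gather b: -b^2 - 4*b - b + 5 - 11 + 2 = -b^2 - 5*b - 4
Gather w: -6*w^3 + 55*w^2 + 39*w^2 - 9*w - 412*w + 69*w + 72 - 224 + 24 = -6*w^3 + 94*w^2 - 352*w - 128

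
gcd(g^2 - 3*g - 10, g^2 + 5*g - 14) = 1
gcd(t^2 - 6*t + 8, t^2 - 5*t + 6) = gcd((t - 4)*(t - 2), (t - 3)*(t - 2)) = t - 2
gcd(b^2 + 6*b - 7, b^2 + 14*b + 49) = b + 7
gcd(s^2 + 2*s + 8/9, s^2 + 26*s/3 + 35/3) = 1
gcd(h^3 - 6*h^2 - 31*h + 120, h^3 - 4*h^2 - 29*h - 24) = h - 8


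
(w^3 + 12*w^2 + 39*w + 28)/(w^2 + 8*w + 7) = w + 4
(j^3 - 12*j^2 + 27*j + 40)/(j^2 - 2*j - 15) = (j^2 - 7*j - 8)/(j + 3)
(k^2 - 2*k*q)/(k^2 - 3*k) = (k - 2*q)/(k - 3)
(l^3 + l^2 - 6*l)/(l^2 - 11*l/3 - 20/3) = 3*l*(-l^2 - l + 6)/(-3*l^2 + 11*l + 20)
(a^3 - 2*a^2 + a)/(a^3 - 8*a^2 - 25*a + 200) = a*(a^2 - 2*a + 1)/(a^3 - 8*a^2 - 25*a + 200)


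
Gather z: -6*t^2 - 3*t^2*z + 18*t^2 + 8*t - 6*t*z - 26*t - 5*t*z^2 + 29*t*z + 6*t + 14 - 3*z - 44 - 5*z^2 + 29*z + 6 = 12*t^2 - 12*t + z^2*(-5*t - 5) + z*(-3*t^2 + 23*t + 26) - 24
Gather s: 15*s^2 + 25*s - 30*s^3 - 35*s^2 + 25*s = -30*s^3 - 20*s^2 + 50*s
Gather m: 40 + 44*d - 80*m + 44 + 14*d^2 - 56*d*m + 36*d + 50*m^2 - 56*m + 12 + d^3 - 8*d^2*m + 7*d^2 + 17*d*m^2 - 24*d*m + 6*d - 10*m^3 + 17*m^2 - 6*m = d^3 + 21*d^2 + 86*d - 10*m^3 + m^2*(17*d + 67) + m*(-8*d^2 - 80*d - 142) + 96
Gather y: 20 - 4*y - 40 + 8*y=4*y - 20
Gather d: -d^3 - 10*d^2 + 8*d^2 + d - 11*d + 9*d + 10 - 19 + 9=-d^3 - 2*d^2 - d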